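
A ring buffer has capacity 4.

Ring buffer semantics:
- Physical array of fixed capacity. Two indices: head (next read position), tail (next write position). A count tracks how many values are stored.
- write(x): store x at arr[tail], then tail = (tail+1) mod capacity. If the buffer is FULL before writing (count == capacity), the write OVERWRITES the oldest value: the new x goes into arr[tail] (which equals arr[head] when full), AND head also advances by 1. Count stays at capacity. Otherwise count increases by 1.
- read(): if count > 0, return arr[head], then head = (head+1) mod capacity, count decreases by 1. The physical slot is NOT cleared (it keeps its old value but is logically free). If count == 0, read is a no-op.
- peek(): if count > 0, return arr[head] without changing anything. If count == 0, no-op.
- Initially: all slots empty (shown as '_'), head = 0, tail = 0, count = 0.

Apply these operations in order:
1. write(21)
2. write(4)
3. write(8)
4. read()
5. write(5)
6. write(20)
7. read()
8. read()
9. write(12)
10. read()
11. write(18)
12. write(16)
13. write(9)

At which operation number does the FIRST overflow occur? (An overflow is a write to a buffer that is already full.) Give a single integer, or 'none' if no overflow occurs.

Answer: 13

Derivation:
After op 1 (write(21)): arr=[21 _ _ _] head=0 tail=1 count=1
After op 2 (write(4)): arr=[21 4 _ _] head=0 tail=2 count=2
After op 3 (write(8)): arr=[21 4 8 _] head=0 tail=3 count=3
After op 4 (read()): arr=[21 4 8 _] head=1 tail=3 count=2
After op 5 (write(5)): arr=[21 4 8 5] head=1 tail=0 count=3
After op 6 (write(20)): arr=[20 4 8 5] head=1 tail=1 count=4
After op 7 (read()): arr=[20 4 8 5] head=2 tail=1 count=3
After op 8 (read()): arr=[20 4 8 5] head=3 tail=1 count=2
After op 9 (write(12)): arr=[20 12 8 5] head=3 tail=2 count=3
After op 10 (read()): arr=[20 12 8 5] head=0 tail=2 count=2
After op 11 (write(18)): arr=[20 12 18 5] head=0 tail=3 count=3
After op 12 (write(16)): arr=[20 12 18 16] head=0 tail=0 count=4
After op 13 (write(9)): arr=[9 12 18 16] head=1 tail=1 count=4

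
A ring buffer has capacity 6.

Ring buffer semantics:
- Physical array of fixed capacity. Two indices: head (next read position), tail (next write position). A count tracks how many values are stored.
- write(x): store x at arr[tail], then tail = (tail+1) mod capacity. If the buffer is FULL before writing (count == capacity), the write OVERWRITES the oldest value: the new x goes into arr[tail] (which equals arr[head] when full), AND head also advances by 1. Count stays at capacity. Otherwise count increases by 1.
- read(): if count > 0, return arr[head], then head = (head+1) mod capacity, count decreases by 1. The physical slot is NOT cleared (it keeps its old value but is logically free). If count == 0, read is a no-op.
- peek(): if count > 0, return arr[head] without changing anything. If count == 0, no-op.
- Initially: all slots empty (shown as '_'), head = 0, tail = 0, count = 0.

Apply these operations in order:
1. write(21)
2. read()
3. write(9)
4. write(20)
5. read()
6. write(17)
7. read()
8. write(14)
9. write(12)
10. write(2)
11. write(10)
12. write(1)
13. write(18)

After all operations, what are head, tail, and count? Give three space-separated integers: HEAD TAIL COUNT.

After op 1 (write(21)): arr=[21 _ _ _ _ _] head=0 tail=1 count=1
After op 2 (read()): arr=[21 _ _ _ _ _] head=1 tail=1 count=0
After op 3 (write(9)): arr=[21 9 _ _ _ _] head=1 tail=2 count=1
After op 4 (write(20)): arr=[21 9 20 _ _ _] head=1 tail=3 count=2
After op 5 (read()): arr=[21 9 20 _ _ _] head=2 tail=3 count=1
After op 6 (write(17)): arr=[21 9 20 17 _ _] head=2 tail=4 count=2
After op 7 (read()): arr=[21 9 20 17 _ _] head=3 tail=4 count=1
After op 8 (write(14)): arr=[21 9 20 17 14 _] head=3 tail=5 count=2
After op 9 (write(12)): arr=[21 9 20 17 14 12] head=3 tail=0 count=3
After op 10 (write(2)): arr=[2 9 20 17 14 12] head=3 tail=1 count=4
After op 11 (write(10)): arr=[2 10 20 17 14 12] head=3 tail=2 count=5
After op 12 (write(1)): arr=[2 10 1 17 14 12] head=3 tail=3 count=6
After op 13 (write(18)): arr=[2 10 1 18 14 12] head=4 tail=4 count=6

Answer: 4 4 6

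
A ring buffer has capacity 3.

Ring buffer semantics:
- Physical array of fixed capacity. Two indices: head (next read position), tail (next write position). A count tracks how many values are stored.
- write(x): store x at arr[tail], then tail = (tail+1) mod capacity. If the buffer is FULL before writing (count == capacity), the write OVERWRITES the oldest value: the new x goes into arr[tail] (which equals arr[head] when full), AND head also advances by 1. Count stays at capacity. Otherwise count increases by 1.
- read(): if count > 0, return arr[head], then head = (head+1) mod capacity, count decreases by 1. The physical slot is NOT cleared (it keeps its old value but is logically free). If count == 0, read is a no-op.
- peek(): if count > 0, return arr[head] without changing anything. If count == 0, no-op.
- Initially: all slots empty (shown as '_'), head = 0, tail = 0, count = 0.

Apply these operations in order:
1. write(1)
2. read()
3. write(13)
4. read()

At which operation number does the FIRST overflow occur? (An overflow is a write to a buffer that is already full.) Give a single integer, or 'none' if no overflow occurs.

Answer: none

Derivation:
After op 1 (write(1)): arr=[1 _ _] head=0 tail=1 count=1
After op 2 (read()): arr=[1 _ _] head=1 tail=1 count=0
After op 3 (write(13)): arr=[1 13 _] head=1 tail=2 count=1
After op 4 (read()): arr=[1 13 _] head=2 tail=2 count=0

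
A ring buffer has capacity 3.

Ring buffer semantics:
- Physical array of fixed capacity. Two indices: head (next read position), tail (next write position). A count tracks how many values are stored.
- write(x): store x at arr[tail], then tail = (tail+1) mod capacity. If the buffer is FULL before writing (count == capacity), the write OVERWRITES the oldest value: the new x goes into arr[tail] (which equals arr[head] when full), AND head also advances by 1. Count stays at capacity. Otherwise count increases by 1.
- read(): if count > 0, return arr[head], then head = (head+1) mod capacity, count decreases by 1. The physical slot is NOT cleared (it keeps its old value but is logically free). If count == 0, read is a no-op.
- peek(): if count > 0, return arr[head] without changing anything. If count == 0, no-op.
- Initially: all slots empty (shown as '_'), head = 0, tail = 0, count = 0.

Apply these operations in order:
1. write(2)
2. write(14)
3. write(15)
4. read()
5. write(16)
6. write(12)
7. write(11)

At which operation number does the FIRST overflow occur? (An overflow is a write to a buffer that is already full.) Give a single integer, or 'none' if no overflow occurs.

After op 1 (write(2)): arr=[2 _ _] head=0 tail=1 count=1
After op 2 (write(14)): arr=[2 14 _] head=0 tail=2 count=2
After op 3 (write(15)): arr=[2 14 15] head=0 tail=0 count=3
After op 4 (read()): arr=[2 14 15] head=1 tail=0 count=2
After op 5 (write(16)): arr=[16 14 15] head=1 tail=1 count=3
After op 6 (write(12)): arr=[16 12 15] head=2 tail=2 count=3
After op 7 (write(11)): arr=[16 12 11] head=0 tail=0 count=3

Answer: 6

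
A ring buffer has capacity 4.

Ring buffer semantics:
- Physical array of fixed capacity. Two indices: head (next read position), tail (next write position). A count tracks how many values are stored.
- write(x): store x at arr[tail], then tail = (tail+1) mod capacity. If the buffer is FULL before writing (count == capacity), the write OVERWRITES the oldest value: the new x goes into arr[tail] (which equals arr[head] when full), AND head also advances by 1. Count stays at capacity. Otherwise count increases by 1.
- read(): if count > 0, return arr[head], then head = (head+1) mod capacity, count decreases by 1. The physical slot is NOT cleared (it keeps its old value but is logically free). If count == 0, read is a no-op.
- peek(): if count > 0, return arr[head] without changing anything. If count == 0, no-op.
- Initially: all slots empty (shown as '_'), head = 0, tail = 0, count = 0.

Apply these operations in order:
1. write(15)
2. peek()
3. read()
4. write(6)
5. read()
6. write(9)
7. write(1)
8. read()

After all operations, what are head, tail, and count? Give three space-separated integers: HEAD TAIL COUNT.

After op 1 (write(15)): arr=[15 _ _ _] head=0 tail=1 count=1
After op 2 (peek()): arr=[15 _ _ _] head=0 tail=1 count=1
After op 3 (read()): arr=[15 _ _ _] head=1 tail=1 count=0
After op 4 (write(6)): arr=[15 6 _ _] head=1 tail=2 count=1
After op 5 (read()): arr=[15 6 _ _] head=2 tail=2 count=0
After op 6 (write(9)): arr=[15 6 9 _] head=2 tail=3 count=1
After op 7 (write(1)): arr=[15 6 9 1] head=2 tail=0 count=2
After op 8 (read()): arr=[15 6 9 1] head=3 tail=0 count=1

Answer: 3 0 1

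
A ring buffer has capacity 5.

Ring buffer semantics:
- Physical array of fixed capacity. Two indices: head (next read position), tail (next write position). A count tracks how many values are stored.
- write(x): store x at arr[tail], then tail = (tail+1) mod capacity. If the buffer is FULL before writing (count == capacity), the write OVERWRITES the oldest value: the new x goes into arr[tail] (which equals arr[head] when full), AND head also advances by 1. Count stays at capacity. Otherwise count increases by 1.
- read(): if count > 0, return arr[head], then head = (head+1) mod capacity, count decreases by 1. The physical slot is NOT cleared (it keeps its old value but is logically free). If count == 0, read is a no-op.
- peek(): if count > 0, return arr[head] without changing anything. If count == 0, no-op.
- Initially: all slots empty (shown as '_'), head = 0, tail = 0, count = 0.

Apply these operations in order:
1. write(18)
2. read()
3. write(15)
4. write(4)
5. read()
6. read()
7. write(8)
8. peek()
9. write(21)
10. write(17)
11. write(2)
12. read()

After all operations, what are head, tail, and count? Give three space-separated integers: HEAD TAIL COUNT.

After op 1 (write(18)): arr=[18 _ _ _ _] head=0 tail=1 count=1
After op 2 (read()): arr=[18 _ _ _ _] head=1 tail=1 count=0
After op 3 (write(15)): arr=[18 15 _ _ _] head=1 tail=2 count=1
After op 4 (write(4)): arr=[18 15 4 _ _] head=1 tail=3 count=2
After op 5 (read()): arr=[18 15 4 _ _] head=2 tail=3 count=1
After op 6 (read()): arr=[18 15 4 _ _] head=3 tail=3 count=0
After op 7 (write(8)): arr=[18 15 4 8 _] head=3 tail=4 count=1
After op 8 (peek()): arr=[18 15 4 8 _] head=3 tail=4 count=1
After op 9 (write(21)): arr=[18 15 4 8 21] head=3 tail=0 count=2
After op 10 (write(17)): arr=[17 15 4 8 21] head=3 tail=1 count=3
After op 11 (write(2)): arr=[17 2 4 8 21] head=3 tail=2 count=4
After op 12 (read()): arr=[17 2 4 8 21] head=4 tail=2 count=3

Answer: 4 2 3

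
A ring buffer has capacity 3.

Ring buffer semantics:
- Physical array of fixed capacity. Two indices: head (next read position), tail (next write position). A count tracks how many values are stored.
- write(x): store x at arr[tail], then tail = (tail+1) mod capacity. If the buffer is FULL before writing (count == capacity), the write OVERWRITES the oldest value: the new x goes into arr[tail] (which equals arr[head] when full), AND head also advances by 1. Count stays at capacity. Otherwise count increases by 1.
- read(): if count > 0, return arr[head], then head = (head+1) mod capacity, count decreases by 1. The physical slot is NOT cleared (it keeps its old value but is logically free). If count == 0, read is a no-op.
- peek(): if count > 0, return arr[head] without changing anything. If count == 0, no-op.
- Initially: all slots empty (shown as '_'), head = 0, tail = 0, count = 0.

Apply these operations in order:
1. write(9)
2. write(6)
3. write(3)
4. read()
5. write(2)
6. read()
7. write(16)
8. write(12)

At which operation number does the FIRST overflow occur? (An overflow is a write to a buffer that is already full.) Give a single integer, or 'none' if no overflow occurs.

After op 1 (write(9)): arr=[9 _ _] head=0 tail=1 count=1
After op 2 (write(6)): arr=[9 6 _] head=0 tail=2 count=2
After op 3 (write(3)): arr=[9 6 3] head=0 tail=0 count=3
After op 4 (read()): arr=[9 6 3] head=1 tail=0 count=2
After op 5 (write(2)): arr=[2 6 3] head=1 tail=1 count=3
After op 6 (read()): arr=[2 6 3] head=2 tail=1 count=2
After op 7 (write(16)): arr=[2 16 3] head=2 tail=2 count=3
After op 8 (write(12)): arr=[2 16 12] head=0 tail=0 count=3

Answer: 8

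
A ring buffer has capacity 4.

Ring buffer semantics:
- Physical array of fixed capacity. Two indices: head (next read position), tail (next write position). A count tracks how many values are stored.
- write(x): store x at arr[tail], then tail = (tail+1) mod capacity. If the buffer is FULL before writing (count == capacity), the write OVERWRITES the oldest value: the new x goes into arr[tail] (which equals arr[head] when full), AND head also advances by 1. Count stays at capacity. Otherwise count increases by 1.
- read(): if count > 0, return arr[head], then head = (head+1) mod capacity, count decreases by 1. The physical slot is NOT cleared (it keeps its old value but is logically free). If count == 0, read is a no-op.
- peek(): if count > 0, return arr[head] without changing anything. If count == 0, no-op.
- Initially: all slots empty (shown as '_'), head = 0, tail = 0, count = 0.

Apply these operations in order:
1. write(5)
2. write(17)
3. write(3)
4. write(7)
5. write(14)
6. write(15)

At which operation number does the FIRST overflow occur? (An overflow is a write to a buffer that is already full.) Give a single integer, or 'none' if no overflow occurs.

Answer: 5

Derivation:
After op 1 (write(5)): arr=[5 _ _ _] head=0 tail=1 count=1
After op 2 (write(17)): arr=[5 17 _ _] head=0 tail=2 count=2
After op 3 (write(3)): arr=[5 17 3 _] head=0 tail=3 count=3
After op 4 (write(7)): arr=[5 17 3 7] head=0 tail=0 count=4
After op 5 (write(14)): arr=[14 17 3 7] head=1 tail=1 count=4
After op 6 (write(15)): arr=[14 15 3 7] head=2 tail=2 count=4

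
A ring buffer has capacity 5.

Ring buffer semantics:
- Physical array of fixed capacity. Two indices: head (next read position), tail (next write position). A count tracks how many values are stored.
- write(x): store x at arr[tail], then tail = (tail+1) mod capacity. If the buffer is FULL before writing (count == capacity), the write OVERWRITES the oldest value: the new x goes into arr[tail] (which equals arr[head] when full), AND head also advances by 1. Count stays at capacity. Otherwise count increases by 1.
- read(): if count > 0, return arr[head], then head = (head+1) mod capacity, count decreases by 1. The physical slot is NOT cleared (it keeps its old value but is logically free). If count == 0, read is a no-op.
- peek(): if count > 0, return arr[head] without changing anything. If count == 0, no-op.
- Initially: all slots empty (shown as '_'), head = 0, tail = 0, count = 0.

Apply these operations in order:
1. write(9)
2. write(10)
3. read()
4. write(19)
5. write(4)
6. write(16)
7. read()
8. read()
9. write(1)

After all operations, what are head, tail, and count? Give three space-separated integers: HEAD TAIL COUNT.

After op 1 (write(9)): arr=[9 _ _ _ _] head=0 tail=1 count=1
After op 2 (write(10)): arr=[9 10 _ _ _] head=0 tail=2 count=2
After op 3 (read()): arr=[9 10 _ _ _] head=1 tail=2 count=1
After op 4 (write(19)): arr=[9 10 19 _ _] head=1 tail=3 count=2
After op 5 (write(4)): arr=[9 10 19 4 _] head=1 tail=4 count=3
After op 6 (write(16)): arr=[9 10 19 4 16] head=1 tail=0 count=4
After op 7 (read()): arr=[9 10 19 4 16] head=2 tail=0 count=3
After op 8 (read()): arr=[9 10 19 4 16] head=3 tail=0 count=2
After op 9 (write(1)): arr=[1 10 19 4 16] head=3 tail=1 count=3

Answer: 3 1 3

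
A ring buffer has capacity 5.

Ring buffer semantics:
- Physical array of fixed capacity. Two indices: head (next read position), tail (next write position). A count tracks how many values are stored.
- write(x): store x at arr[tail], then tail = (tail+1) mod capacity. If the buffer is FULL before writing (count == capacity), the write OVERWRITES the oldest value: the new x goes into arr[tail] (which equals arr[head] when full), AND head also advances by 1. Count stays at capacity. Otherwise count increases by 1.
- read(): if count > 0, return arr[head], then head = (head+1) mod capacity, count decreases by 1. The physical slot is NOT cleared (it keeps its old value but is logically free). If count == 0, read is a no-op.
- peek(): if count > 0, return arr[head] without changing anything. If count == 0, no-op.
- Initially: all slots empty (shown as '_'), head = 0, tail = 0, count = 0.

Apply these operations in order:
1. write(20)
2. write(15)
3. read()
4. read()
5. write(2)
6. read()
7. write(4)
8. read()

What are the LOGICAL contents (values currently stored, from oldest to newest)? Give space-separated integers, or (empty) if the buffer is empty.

Answer: (empty)

Derivation:
After op 1 (write(20)): arr=[20 _ _ _ _] head=0 tail=1 count=1
After op 2 (write(15)): arr=[20 15 _ _ _] head=0 tail=2 count=2
After op 3 (read()): arr=[20 15 _ _ _] head=1 tail=2 count=1
After op 4 (read()): arr=[20 15 _ _ _] head=2 tail=2 count=0
After op 5 (write(2)): arr=[20 15 2 _ _] head=2 tail=3 count=1
After op 6 (read()): arr=[20 15 2 _ _] head=3 tail=3 count=0
After op 7 (write(4)): arr=[20 15 2 4 _] head=3 tail=4 count=1
After op 8 (read()): arr=[20 15 2 4 _] head=4 tail=4 count=0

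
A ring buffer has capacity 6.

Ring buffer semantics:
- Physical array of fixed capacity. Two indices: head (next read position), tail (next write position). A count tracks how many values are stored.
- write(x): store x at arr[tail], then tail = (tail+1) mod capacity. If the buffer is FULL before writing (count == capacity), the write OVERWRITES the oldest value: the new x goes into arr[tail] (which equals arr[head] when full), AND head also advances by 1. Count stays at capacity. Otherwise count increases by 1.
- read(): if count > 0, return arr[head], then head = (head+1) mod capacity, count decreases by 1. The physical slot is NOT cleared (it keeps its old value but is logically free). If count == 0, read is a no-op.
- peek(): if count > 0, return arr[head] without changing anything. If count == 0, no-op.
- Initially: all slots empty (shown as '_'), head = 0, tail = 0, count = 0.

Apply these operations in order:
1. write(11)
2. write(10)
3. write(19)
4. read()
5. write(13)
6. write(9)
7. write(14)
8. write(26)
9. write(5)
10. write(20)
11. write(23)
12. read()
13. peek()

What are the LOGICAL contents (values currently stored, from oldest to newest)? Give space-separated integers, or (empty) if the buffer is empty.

Answer: 14 26 5 20 23

Derivation:
After op 1 (write(11)): arr=[11 _ _ _ _ _] head=0 tail=1 count=1
After op 2 (write(10)): arr=[11 10 _ _ _ _] head=0 tail=2 count=2
After op 3 (write(19)): arr=[11 10 19 _ _ _] head=0 tail=3 count=3
After op 4 (read()): arr=[11 10 19 _ _ _] head=1 tail=3 count=2
After op 5 (write(13)): arr=[11 10 19 13 _ _] head=1 tail=4 count=3
After op 6 (write(9)): arr=[11 10 19 13 9 _] head=1 tail=5 count=4
After op 7 (write(14)): arr=[11 10 19 13 9 14] head=1 tail=0 count=5
After op 8 (write(26)): arr=[26 10 19 13 9 14] head=1 tail=1 count=6
After op 9 (write(5)): arr=[26 5 19 13 9 14] head=2 tail=2 count=6
After op 10 (write(20)): arr=[26 5 20 13 9 14] head=3 tail=3 count=6
After op 11 (write(23)): arr=[26 5 20 23 9 14] head=4 tail=4 count=6
After op 12 (read()): arr=[26 5 20 23 9 14] head=5 tail=4 count=5
After op 13 (peek()): arr=[26 5 20 23 9 14] head=5 tail=4 count=5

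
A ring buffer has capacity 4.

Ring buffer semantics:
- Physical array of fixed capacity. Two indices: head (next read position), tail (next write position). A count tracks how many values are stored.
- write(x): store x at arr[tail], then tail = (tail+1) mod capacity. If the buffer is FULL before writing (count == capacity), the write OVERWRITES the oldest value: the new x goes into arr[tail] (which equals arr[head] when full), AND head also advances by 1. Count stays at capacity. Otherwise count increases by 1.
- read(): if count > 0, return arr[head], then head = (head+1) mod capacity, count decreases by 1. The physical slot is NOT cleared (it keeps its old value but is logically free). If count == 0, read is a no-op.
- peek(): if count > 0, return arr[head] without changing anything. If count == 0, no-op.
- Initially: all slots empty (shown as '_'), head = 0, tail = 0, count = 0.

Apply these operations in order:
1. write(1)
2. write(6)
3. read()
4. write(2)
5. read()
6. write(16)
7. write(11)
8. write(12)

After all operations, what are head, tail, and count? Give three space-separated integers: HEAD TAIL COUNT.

After op 1 (write(1)): arr=[1 _ _ _] head=0 tail=1 count=1
After op 2 (write(6)): arr=[1 6 _ _] head=0 tail=2 count=2
After op 3 (read()): arr=[1 6 _ _] head=1 tail=2 count=1
After op 4 (write(2)): arr=[1 6 2 _] head=1 tail=3 count=2
After op 5 (read()): arr=[1 6 2 _] head=2 tail=3 count=1
After op 6 (write(16)): arr=[1 6 2 16] head=2 tail=0 count=2
After op 7 (write(11)): arr=[11 6 2 16] head=2 tail=1 count=3
After op 8 (write(12)): arr=[11 12 2 16] head=2 tail=2 count=4

Answer: 2 2 4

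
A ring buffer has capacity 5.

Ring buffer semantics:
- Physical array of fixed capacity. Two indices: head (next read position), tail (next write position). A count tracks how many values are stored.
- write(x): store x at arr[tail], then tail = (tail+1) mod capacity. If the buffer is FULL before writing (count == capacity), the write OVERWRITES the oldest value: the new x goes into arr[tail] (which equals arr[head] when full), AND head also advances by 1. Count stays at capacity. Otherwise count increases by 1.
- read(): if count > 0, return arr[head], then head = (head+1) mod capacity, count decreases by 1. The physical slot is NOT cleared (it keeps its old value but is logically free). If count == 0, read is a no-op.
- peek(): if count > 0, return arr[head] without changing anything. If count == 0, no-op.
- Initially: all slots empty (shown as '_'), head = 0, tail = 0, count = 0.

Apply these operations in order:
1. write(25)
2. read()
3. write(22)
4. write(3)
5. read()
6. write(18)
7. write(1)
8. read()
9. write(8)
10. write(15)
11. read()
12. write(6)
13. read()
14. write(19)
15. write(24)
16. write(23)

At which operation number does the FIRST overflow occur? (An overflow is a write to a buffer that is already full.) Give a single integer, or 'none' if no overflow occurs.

After op 1 (write(25)): arr=[25 _ _ _ _] head=0 tail=1 count=1
After op 2 (read()): arr=[25 _ _ _ _] head=1 tail=1 count=0
After op 3 (write(22)): arr=[25 22 _ _ _] head=1 tail=2 count=1
After op 4 (write(3)): arr=[25 22 3 _ _] head=1 tail=3 count=2
After op 5 (read()): arr=[25 22 3 _ _] head=2 tail=3 count=1
After op 6 (write(18)): arr=[25 22 3 18 _] head=2 tail=4 count=2
After op 7 (write(1)): arr=[25 22 3 18 1] head=2 tail=0 count=3
After op 8 (read()): arr=[25 22 3 18 1] head=3 tail=0 count=2
After op 9 (write(8)): arr=[8 22 3 18 1] head=3 tail=1 count=3
After op 10 (write(15)): arr=[8 15 3 18 1] head=3 tail=2 count=4
After op 11 (read()): arr=[8 15 3 18 1] head=4 tail=2 count=3
After op 12 (write(6)): arr=[8 15 6 18 1] head=4 tail=3 count=4
After op 13 (read()): arr=[8 15 6 18 1] head=0 tail=3 count=3
After op 14 (write(19)): arr=[8 15 6 19 1] head=0 tail=4 count=4
After op 15 (write(24)): arr=[8 15 6 19 24] head=0 tail=0 count=5
After op 16 (write(23)): arr=[23 15 6 19 24] head=1 tail=1 count=5

Answer: 16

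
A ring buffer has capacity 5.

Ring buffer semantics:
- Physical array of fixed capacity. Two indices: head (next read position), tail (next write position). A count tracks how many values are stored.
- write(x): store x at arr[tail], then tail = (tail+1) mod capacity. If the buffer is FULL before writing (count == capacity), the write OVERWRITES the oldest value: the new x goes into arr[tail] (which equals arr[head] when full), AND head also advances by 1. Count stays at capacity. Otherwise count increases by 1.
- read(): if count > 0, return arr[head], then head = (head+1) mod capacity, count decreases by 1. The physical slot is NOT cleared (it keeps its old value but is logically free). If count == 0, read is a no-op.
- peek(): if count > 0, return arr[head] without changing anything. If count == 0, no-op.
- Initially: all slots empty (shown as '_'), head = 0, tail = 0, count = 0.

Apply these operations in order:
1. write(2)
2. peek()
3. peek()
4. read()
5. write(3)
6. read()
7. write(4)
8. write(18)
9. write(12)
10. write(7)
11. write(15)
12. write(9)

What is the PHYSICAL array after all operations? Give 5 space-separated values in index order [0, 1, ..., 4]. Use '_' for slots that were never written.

After op 1 (write(2)): arr=[2 _ _ _ _] head=0 tail=1 count=1
After op 2 (peek()): arr=[2 _ _ _ _] head=0 tail=1 count=1
After op 3 (peek()): arr=[2 _ _ _ _] head=0 tail=1 count=1
After op 4 (read()): arr=[2 _ _ _ _] head=1 tail=1 count=0
After op 5 (write(3)): arr=[2 3 _ _ _] head=1 tail=2 count=1
After op 6 (read()): arr=[2 3 _ _ _] head=2 tail=2 count=0
After op 7 (write(4)): arr=[2 3 4 _ _] head=2 tail=3 count=1
After op 8 (write(18)): arr=[2 3 4 18 _] head=2 tail=4 count=2
After op 9 (write(12)): arr=[2 3 4 18 12] head=2 tail=0 count=3
After op 10 (write(7)): arr=[7 3 4 18 12] head=2 tail=1 count=4
After op 11 (write(15)): arr=[7 15 4 18 12] head=2 tail=2 count=5
After op 12 (write(9)): arr=[7 15 9 18 12] head=3 tail=3 count=5

Answer: 7 15 9 18 12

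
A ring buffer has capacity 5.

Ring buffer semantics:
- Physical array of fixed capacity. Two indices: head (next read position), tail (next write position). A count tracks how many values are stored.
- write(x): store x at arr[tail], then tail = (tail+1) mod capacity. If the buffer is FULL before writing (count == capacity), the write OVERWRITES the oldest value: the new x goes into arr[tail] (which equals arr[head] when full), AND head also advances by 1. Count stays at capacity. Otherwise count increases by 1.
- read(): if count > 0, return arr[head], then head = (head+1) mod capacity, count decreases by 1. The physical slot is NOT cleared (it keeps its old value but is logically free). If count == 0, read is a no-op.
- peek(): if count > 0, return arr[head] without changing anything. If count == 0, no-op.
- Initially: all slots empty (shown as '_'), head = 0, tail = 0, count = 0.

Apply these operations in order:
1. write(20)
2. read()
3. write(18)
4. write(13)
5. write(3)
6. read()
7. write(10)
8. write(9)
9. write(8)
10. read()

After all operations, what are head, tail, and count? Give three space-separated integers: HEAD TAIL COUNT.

After op 1 (write(20)): arr=[20 _ _ _ _] head=0 tail=1 count=1
After op 2 (read()): arr=[20 _ _ _ _] head=1 tail=1 count=0
After op 3 (write(18)): arr=[20 18 _ _ _] head=1 tail=2 count=1
After op 4 (write(13)): arr=[20 18 13 _ _] head=1 tail=3 count=2
After op 5 (write(3)): arr=[20 18 13 3 _] head=1 tail=4 count=3
After op 6 (read()): arr=[20 18 13 3 _] head=2 tail=4 count=2
After op 7 (write(10)): arr=[20 18 13 3 10] head=2 tail=0 count=3
After op 8 (write(9)): arr=[9 18 13 3 10] head=2 tail=1 count=4
After op 9 (write(8)): arr=[9 8 13 3 10] head=2 tail=2 count=5
After op 10 (read()): arr=[9 8 13 3 10] head=3 tail=2 count=4

Answer: 3 2 4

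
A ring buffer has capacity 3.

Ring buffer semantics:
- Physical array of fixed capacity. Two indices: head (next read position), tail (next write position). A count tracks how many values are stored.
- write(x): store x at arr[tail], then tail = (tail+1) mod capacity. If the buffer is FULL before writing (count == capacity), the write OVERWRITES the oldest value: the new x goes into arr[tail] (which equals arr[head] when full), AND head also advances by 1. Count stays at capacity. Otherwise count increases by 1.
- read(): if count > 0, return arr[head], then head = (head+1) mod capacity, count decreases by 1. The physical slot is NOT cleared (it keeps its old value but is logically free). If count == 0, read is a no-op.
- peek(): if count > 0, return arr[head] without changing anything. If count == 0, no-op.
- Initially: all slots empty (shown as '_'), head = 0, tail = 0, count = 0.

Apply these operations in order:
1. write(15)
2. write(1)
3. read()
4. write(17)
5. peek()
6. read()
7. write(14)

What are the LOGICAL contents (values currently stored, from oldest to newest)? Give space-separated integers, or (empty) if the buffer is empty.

After op 1 (write(15)): arr=[15 _ _] head=0 tail=1 count=1
After op 2 (write(1)): arr=[15 1 _] head=0 tail=2 count=2
After op 3 (read()): arr=[15 1 _] head=1 tail=2 count=1
After op 4 (write(17)): arr=[15 1 17] head=1 tail=0 count=2
After op 5 (peek()): arr=[15 1 17] head=1 tail=0 count=2
After op 6 (read()): arr=[15 1 17] head=2 tail=0 count=1
After op 7 (write(14)): arr=[14 1 17] head=2 tail=1 count=2

Answer: 17 14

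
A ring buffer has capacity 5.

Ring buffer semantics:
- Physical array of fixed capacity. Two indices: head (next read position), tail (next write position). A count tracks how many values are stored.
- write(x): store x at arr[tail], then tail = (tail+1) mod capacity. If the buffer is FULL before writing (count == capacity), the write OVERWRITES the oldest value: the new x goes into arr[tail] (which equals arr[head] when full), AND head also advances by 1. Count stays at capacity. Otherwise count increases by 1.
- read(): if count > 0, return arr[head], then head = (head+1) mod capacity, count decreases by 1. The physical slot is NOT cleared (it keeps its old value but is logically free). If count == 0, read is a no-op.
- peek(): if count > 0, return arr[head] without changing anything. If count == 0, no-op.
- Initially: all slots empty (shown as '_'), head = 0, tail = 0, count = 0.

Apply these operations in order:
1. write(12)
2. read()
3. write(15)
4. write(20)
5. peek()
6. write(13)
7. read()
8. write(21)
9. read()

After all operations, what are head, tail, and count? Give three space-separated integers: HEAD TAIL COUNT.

Answer: 3 0 2

Derivation:
After op 1 (write(12)): arr=[12 _ _ _ _] head=0 tail=1 count=1
After op 2 (read()): arr=[12 _ _ _ _] head=1 tail=1 count=0
After op 3 (write(15)): arr=[12 15 _ _ _] head=1 tail=2 count=1
After op 4 (write(20)): arr=[12 15 20 _ _] head=1 tail=3 count=2
After op 5 (peek()): arr=[12 15 20 _ _] head=1 tail=3 count=2
After op 6 (write(13)): arr=[12 15 20 13 _] head=1 tail=4 count=3
After op 7 (read()): arr=[12 15 20 13 _] head=2 tail=4 count=2
After op 8 (write(21)): arr=[12 15 20 13 21] head=2 tail=0 count=3
After op 9 (read()): arr=[12 15 20 13 21] head=3 tail=0 count=2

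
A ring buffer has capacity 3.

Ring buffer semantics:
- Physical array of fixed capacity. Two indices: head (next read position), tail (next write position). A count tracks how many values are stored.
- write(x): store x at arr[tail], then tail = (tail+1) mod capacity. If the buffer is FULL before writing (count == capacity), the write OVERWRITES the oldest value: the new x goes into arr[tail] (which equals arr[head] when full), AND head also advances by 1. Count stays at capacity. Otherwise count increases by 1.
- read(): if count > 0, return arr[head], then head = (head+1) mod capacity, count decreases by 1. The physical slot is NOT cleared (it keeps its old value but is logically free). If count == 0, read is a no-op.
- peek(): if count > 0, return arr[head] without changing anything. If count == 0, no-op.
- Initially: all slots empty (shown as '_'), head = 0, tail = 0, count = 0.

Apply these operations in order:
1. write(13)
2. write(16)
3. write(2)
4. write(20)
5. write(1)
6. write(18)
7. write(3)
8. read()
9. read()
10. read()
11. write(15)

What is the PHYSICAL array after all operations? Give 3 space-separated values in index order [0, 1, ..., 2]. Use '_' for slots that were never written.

Answer: 3 15 18

Derivation:
After op 1 (write(13)): arr=[13 _ _] head=0 tail=1 count=1
After op 2 (write(16)): arr=[13 16 _] head=0 tail=2 count=2
After op 3 (write(2)): arr=[13 16 2] head=0 tail=0 count=3
After op 4 (write(20)): arr=[20 16 2] head=1 tail=1 count=3
After op 5 (write(1)): arr=[20 1 2] head=2 tail=2 count=3
After op 6 (write(18)): arr=[20 1 18] head=0 tail=0 count=3
After op 7 (write(3)): arr=[3 1 18] head=1 tail=1 count=3
After op 8 (read()): arr=[3 1 18] head=2 tail=1 count=2
After op 9 (read()): arr=[3 1 18] head=0 tail=1 count=1
After op 10 (read()): arr=[3 1 18] head=1 tail=1 count=0
After op 11 (write(15)): arr=[3 15 18] head=1 tail=2 count=1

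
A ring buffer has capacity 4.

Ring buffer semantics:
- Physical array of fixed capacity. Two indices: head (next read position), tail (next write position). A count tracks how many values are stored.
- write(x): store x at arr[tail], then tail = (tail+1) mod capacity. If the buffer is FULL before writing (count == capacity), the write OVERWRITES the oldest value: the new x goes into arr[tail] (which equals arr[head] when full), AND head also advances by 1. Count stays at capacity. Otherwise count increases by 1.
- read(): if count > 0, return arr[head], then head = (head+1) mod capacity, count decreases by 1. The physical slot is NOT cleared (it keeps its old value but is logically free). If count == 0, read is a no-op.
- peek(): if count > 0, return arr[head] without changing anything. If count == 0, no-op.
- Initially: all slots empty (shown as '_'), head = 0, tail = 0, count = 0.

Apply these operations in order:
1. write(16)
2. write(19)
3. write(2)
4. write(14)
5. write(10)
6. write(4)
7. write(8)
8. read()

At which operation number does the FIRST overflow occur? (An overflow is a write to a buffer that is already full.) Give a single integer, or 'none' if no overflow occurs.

After op 1 (write(16)): arr=[16 _ _ _] head=0 tail=1 count=1
After op 2 (write(19)): arr=[16 19 _ _] head=0 tail=2 count=2
After op 3 (write(2)): arr=[16 19 2 _] head=0 tail=3 count=3
After op 4 (write(14)): arr=[16 19 2 14] head=0 tail=0 count=4
After op 5 (write(10)): arr=[10 19 2 14] head=1 tail=1 count=4
After op 6 (write(4)): arr=[10 4 2 14] head=2 tail=2 count=4
After op 7 (write(8)): arr=[10 4 8 14] head=3 tail=3 count=4
After op 8 (read()): arr=[10 4 8 14] head=0 tail=3 count=3

Answer: 5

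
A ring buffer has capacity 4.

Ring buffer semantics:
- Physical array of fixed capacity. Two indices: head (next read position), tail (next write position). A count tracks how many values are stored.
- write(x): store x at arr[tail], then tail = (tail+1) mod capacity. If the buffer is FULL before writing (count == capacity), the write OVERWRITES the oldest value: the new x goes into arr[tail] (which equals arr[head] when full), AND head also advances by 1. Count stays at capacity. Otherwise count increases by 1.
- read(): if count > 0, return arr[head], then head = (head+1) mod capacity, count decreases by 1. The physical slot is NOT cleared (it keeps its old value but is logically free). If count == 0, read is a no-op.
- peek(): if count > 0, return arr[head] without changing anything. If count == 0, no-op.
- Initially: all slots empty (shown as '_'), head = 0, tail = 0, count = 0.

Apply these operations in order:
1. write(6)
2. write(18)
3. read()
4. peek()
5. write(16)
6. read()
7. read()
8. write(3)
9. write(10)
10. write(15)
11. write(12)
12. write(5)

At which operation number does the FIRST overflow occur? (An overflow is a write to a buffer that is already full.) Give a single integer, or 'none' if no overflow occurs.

After op 1 (write(6)): arr=[6 _ _ _] head=0 tail=1 count=1
After op 2 (write(18)): arr=[6 18 _ _] head=0 tail=2 count=2
After op 3 (read()): arr=[6 18 _ _] head=1 tail=2 count=1
After op 4 (peek()): arr=[6 18 _ _] head=1 tail=2 count=1
After op 5 (write(16)): arr=[6 18 16 _] head=1 tail=3 count=2
After op 6 (read()): arr=[6 18 16 _] head=2 tail=3 count=1
After op 7 (read()): arr=[6 18 16 _] head=3 tail=3 count=0
After op 8 (write(3)): arr=[6 18 16 3] head=3 tail=0 count=1
After op 9 (write(10)): arr=[10 18 16 3] head=3 tail=1 count=2
After op 10 (write(15)): arr=[10 15 16 3] head=3 tail=2 count=3
After op 11 (write(12)): arr=[10 15 12 3] head=3 tail=3 count=4
After op 12 (write(5)): arr=[10 15 12 5] head=0 tail=0 count=4

Answer: 12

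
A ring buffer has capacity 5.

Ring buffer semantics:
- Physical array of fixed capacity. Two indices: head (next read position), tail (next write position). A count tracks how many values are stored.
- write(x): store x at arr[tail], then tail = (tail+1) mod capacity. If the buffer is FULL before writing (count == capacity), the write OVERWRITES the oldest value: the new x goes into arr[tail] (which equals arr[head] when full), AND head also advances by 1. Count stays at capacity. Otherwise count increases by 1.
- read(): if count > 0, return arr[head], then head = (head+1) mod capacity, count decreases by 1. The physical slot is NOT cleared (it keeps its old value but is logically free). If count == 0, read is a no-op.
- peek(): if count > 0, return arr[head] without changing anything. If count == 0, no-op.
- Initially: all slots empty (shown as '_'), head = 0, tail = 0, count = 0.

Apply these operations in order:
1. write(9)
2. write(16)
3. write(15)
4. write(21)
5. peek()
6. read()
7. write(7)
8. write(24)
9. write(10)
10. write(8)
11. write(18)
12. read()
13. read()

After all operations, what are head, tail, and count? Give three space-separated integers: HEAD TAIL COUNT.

Answer: 1 4 3

Derivation:
After op 1 (write(9)): arr=[9 _ _ _ _] head=0 tail=1 count=1
After op 2 (write(16)): arr=[9 16 _ _ _] head=0 tail=2 count=2
After op 3 (write(15)): arr=[9 16 15 _ _] head=0 tail=3 count=3
After op 4 (write(21)): arr=[9 16 15 21 _] head=0 tail=4 count=4
After op 5 (peek()): arr=[9 16 15 21 _] head=0 tail=4 count=4
After op 6 (read()): arr=[9 16 15 21 _] head=1 tail=4 count=3
After op 7 (write(7)): arr=[9 16 15 21 7] head=1 tail=0 count=4
After op 8 (write(24)): arr=[24 16 15 21 7] head=1 tail=1 count=5
After op 9 (write(10)): arr=[24 10 15 21 7] head=2 tail=2 count=5
After op 10 (write(8)): arr=[24 10 8 21 7] head=3 tail=3 count=5
After op 11 (write(18)): arr=[24 10 8 18 7] head=4 tail=4 count=5
After op 12 (read()): arr=[24 10 8 18 7] head=0 tail=4 count=4
After op 13 (read()): arr=[24 10 8 18 7] head=1 tail=4 count=3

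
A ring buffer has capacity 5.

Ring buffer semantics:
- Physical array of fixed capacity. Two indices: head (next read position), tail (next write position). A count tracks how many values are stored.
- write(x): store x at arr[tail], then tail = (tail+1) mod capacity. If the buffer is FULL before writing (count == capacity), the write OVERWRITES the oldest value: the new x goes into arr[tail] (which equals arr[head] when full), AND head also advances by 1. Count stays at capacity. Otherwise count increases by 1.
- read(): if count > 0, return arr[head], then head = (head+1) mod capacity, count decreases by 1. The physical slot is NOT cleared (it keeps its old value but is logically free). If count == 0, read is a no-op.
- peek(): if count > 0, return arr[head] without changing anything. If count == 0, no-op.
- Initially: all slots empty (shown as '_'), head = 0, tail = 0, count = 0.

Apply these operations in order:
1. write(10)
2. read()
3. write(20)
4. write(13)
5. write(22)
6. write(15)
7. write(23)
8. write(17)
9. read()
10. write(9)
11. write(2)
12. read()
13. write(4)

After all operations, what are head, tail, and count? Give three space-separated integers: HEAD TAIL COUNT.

After op 1 (write(10)): arr=[10 _ _ _ _] head=0 tail=1 count=1
After op 2 (read()): arr=[10 _ _ _ _] head=1 tail=1 count=0
After op 3 (write(20)): arr=[10 20 _ _ _] head=1 tail=2 count=1
After op 4 (write(13)): arr=[10 20 13 _ _] head=1 tail=3 count=2
After op 5 (write(22)): arr=[10 20 13 22 _] head=1 tail=4 count=3
After op 6 (write(15)): arr=[10 20 13 22 15] head=1 tail=0 count=4
After op 7 (write(23)): arr=[23 20 13 22 15] head=1 tail=1 count=5
After op 8 (write(17)): arr=[23 17 13 22 15] head=2 tail=2 count=5
After op 9 (read()): arr=[23 17 13 22 15] head=3 tail=2 count=4
After op 10 (write(9)): arr=[23 17 9 22 15] head=3 tail=3 count=5
After op 11 (write(2)): arr=[23 17 9 2 15] head=4 tail=4 count=5
After op 12 (read()): arr=[23 17 9 2 15] head=0 tail=4 count=4
After op 13 (write(4)): arr=[23 17 9 2 4] head=0 tail=0 count=5

Answer: 0 0 5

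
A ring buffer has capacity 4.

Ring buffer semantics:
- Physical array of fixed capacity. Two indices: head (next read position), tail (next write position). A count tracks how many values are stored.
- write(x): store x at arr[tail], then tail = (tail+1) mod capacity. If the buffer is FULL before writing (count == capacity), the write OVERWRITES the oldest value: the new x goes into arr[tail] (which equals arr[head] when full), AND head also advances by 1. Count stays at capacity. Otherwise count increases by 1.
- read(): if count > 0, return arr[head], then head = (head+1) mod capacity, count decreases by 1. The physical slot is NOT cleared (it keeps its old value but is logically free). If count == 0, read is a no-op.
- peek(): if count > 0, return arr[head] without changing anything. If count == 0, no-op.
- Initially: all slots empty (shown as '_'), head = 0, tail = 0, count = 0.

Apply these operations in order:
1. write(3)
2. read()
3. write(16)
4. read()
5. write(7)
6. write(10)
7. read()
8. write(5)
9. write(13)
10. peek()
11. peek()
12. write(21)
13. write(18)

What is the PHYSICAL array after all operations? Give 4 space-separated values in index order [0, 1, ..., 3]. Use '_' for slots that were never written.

After op 1 (write(3)): arr=[3 _ _ _] head=0 tail=1 count=1
After op 2 (read()): arr=[3 _ _ _] head=1 tail=1 count=0
After op 3 (write(16)): arr=[3 16 _ _] head=1 tail=2 count=1
After op 4 (read()): arr=[3 16 _ _] head=2 tail=2 count=0
After op 5 (write(7)): arr=[3 16 7 _] head=2 tail=3 count=1
After op 6 (write(10)): arr=[3 16 7 10] head=2 tail=0 count=2
After op 7 (read()): arr=[3 16 7 10] head=3 tail=0 count=1
After op 8 (write(5)): arr=[5 16 7 10] head=3 tail=1 count=2
After op 9 (write(13)): arr=[5 13 7 10] head=3 tail=2 count=3
After op 10 (peek()): arr=[5 13 7 10] head=3 tail=2 count=3
After op 11 (peek()): arr=[5 13 7 10] head=3 tail=2 count=3
After op 12 (write(21)): arr=[5 13 21 10] head=3 tail=3 count=4
After op 13 (write(18)): arr=[5 13 21 18] head=0 tail=0 count=4

Answer: 5 13 21 18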